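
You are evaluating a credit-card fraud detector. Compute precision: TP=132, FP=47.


Precision = TP/(TP+FP)
= 132/(132+47)
= 132/179 = 73.74%

73.74%


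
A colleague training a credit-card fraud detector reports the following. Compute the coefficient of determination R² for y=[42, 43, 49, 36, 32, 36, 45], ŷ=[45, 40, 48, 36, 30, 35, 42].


ȳ = 40.4286
SS_res = Σ(y-ŷ)² = 33
SS_tot = Σ(y-ȳ)² = 213.71
R² = 1 - SS_res/SS_tot = 1 - 0.1544 = 0.8456

0.8456


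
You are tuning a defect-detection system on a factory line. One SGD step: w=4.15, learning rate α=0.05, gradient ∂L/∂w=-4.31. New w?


w_new = w - α·∇
= 4.15 - 0.05·-4.31
= 4.15 + 0.2155
= 4.3655

4.3655


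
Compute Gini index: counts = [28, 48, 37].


Probabilities: [28/113, 48/113, 37/113] ≈ [0.2478, 0.4248, 0.3274]
Σpᵢ² = (784 + 2304 + 1369)/113² = 4457/12769
Gini = 1 - Σpᵢ² = 1 - 4457/12769 = 0.651

0.651


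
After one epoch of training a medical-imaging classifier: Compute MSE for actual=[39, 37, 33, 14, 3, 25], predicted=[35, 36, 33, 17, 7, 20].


Squared errors: (39-35)²=16, (37-36)²=1, (33-33)²=0, (14-17)²=9, (3-7)²=16, (25-20)²=25
Sum = 67
MSE = 67/6 = 67/6

67/6


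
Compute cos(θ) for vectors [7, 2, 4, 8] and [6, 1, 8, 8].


A·B = 7·6 + 2·1 + 4·8 + 8·8 = 140
‖A‖ = √133 = 11.5326, ‖B‖ = √165 = 12.8452
cos = 140/(√133·√165) = 140/√21945 = 0.9451

0.9451


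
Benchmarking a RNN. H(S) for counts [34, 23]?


Probabilities: [34/57, 23/57] ≈ [0.5965, 0.4035]
H = -((34/57)·log₂(34/57) + (23/57)·log₂(23/57))
  = 0.973 bits

0.973 bits


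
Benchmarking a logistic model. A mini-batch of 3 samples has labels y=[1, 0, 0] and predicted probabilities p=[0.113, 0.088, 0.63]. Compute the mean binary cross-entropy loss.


L[0] = -ln(0.113) = 2.1804
L[1] = -ln(1-0.088) = -ln(0.912) = 0.0921
L[2] = -ln(1-0.63) = -ln(0.37) = 0.9943
mean = (2.1804 + 0.0921 + 0.9943)/3 = 1.0889

1.0889


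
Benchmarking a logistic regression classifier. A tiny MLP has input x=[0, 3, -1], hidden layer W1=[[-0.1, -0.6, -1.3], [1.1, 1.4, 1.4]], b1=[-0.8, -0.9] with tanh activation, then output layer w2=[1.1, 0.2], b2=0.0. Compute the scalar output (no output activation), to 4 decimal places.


z1[0] = (-0.1)·(0) + (-0.6)·(3) + (-1.3)·(-1) - 0.8 = -1.3
z1[1] = (1.1)·(0) + (1.4)·(3) + (1.4)·(-1) - 0.9 = 1.9
h = tanh(z1) = [-0.8617, 0.9562]
output = (1.1)·(-0.8617) + (0.2)·(0.9562) + 0.0 = -0.7566

-0.7566


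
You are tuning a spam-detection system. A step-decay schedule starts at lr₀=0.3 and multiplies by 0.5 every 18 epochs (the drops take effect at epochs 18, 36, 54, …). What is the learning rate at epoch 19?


n_drops = ⌊19/18⌋ = 1
lr = 0.3·0.5^1 = 0.3·0.5 = 0.15

0.15


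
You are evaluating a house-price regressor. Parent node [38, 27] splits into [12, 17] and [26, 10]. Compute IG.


Parent = [38, 27], H_parent = 0.9792
H_left = 0.9784 (n=29), H_right = 0.8524 (n=36)
H_children = (29/65)·0.9784 + (36/65)·0.8524 = 0.9086
IG = 0.9792 - 0.9086 = 0.0706

0.0706


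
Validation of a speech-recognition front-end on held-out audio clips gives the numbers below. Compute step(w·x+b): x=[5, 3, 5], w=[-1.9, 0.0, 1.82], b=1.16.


z = (5)·(-1.9) + (3)·(0.0) + (5)·(1.82) + 1.16
  = 0.76
step(z) = 1 (z≥0)

1


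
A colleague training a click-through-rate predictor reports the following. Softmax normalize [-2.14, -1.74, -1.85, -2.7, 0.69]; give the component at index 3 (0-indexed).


Exponentials: e^-2.14=0.1177, e^-1.74=0.1755, e^-1.85=0.1572, e^-2.7=0.0672, e^0.69=1.9937
Sum = 2.5113
Softmax = [0.0468, 0.0699, 0.0626, 0.0268, 0.7939]
p[3] = 0.0672/2.5113 = 0.0268

0.0268


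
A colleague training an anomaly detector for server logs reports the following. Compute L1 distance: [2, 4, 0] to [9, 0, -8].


d = |2-9| + |4-0| + |0+ 8|
  = 7 + 4 + 8
  = 19

19


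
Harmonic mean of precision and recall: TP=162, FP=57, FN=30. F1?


Precision = 162/219 = 0.7397
Recall = 162/192 = 0.8438
F1 = 2·P·R/(P+R) = 2·TP/(2·TP+FP+FN) = 324/(324+57+30) = 324/411 = 0.7883

0.7883


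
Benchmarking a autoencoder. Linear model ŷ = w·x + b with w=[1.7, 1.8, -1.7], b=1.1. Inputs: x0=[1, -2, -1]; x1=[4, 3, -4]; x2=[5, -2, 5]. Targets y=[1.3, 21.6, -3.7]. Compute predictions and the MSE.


ŷ0 = (1.7)·(1) + (1.8)·(-2) + (-1.7)·(-1) + 1.1 = 0.9
ŷ1 = (1.7)·(4) + (1.8)·(3) + (-1.7)·(-4) + 1.1 = 20.1
ŷ2 = (1.7)·(5) + (1.8)·(-2) + (-1.7)·(5) + 1.1 = -2.5
errors² = [0.16, 2.25, 1.44]
MSE = 3.8500/3 = 1.2833

1.2833


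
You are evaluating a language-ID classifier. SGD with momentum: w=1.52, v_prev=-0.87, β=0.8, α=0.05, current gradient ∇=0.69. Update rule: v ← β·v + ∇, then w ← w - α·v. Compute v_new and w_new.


v_new = 0.8·-0.87 + 0.69 = -0.696 + 0.69 = -0.006
w_new = 1.52 - 0.05·-0.006 = 1.52 + 0.0003 = 1.5203

v_new=-0.006, w_new=1.5203


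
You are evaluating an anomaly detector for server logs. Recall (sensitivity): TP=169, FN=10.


Recall = TP/(TP+FN)
= 169/(169+10)
= 169/179 = 94.41%

94.41%


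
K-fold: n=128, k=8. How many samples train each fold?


Fold size = 128/8 = 16
Training per fold = 128 - 16 = 112

112


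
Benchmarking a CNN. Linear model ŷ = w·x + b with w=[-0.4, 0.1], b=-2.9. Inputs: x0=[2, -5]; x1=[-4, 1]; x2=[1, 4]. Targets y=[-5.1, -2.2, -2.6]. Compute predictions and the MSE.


ŷ0 = (-0.4)·(2) + (0.1)·(-5) - 2.9 = -4.2
ŷ1 = (-0.4)·(-4) + (0.1)·(1) - 2.9 = -1.2
ŷ2 = (-0.4)·(1) + (0.1)·(4) - 2.9 = -2.9
errors² = [0.81, 1.0, 0.09]
MSE = 1.9000/3 = 0.6333

0.6333


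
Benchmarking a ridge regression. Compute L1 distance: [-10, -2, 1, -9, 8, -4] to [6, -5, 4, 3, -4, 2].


d = |-10-6| + |-2+ 5| + |1-4| + |-9-3| + |8+ 4| + |-4-2|
  = 16 + 3 + 3 + 12 + 12 + 6
  = 52

52


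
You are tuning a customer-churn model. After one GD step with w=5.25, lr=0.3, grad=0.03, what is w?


w_new = w - α·∇
= 5.25 - 0.3·0.03
= 5.25 - 0.009
= 5.241

5.241


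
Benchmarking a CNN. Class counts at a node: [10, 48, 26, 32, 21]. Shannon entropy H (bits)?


Probabilities: [10/137, 48/137, 26/137, 32/137, 21/137] ≈ [0.073, 0.3504, 0.1898, 0.2336, 0.1533]
H = -((10/137)·log₂(10/137) + (48/137)·log₂(48/137) + (26/137)·log₂(26/137) + (32/137)·log₂(32/137) + (21/137)·log₂(21/137))
  = 2.1656 bits

2.1656 bits


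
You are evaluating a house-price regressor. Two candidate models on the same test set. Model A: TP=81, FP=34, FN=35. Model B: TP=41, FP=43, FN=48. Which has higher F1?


Model A: P=81/115=0.7043, R=81/116=0.6983, F1=2PR/(P+R)=2TP/(2TP+FP+FN)=162/231=0.7013
Model B: P=41/84=0.4881, R=41/89=0.4607, F1=2PR/(P+R)=2TP/(2TP+FP+FN)=82/173=0.474
0.7013 > 0.474 → Model A

Model A


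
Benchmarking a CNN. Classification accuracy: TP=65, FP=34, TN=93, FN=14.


Accuracy = (TP+TN)/(TP+TN+FP+FN)
= (65+93)/(206)
= 158/206 = 76.7%

76.7%


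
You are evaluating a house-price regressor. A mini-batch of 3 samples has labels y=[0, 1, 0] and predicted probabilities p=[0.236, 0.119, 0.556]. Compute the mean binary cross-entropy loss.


L[0] = -ln(1-0.236) = -ln(0.764) = 0.2692
L[1] = -ln(0.119) = 2.1286
L[2] = -ln(1-0.556) = -ln(0.444) = 0.8119
mean = (0.2692 + 2.1286 + 0.8119)/3 = 1.0699

1.0699


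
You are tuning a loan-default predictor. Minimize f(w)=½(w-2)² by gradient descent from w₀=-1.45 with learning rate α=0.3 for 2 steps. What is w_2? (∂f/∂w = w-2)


step 1: grad = -1.45-2 = -3.45; w = -1.45 - 0.3·(-3.45) = -0.415
step 2: grad = -0.415-2 = -2.415; w = -0.415 - 0.3·(-2.415) = 0.3095

0.3095


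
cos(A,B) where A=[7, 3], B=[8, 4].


A·B = 7·8 + 3·4 = 68
‖A‖ = √58 = 7.6158, ‖B‖ = √80 = 8.9443
cos = 68/(√58·√80) = 68/√4640 = 0.9983

0.9983


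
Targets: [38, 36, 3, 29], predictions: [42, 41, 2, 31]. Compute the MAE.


Absolute errors: |38-42|=4, |36-41|=5, |3-2|=1, |29-31|=2
Sum = 12
MAE = 12/4 = 3

3


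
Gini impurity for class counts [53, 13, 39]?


Probabilities: [53/105, 13/105, 39/105] ≈ [0.5048, 0.1238, 0.3714]
Σpᵢ² = (2809 + 169 + 1521)/105² = 4499/11025
Gini = 1 - Σpᵢ² = 1 - 4499/11025 = 0.5919

0.5919


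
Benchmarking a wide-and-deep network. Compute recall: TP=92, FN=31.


Recall = TP/(TP+FN)
= 92/(92+31)
= 92/123 = 74.8%

74.8%


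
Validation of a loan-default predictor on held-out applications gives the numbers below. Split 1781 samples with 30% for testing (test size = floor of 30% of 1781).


Test = ⌊1781·30/100⌋ = 534
Train = 1781 - 534 = 1247

Train: 1247, Test: 534


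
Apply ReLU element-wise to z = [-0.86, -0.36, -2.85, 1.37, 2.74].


ReLU(-0.86) = max(0, -0.86) = 0.0
ReLU(-0.36) = max(0, -0.36) = 0.0
ReLU(-2.85) = max(0, -2.85) = 0.0
ReLU(1.37) = max(0, 1.37) = 1.37
ReLU(2.74) = max(0, 2.74) = 2.74
result = [0.0, 0.0, 0.0, 1.37, 2.74]

[0.0, 0.0, 0.0, 1.37, 2.74]


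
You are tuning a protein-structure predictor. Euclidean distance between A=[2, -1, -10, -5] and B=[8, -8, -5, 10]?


d = √((2-8)² + (-1+ 8)² + (-10+ 5)² + (-5-10)²)
  = √(36 + 49 + 25 + 225)
  = √335 = 18.303

18.303


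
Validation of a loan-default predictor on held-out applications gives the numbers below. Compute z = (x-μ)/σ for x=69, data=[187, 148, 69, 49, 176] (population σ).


μ = 125.8, σ = 56.361
z = (69 - 125.8)/56.361 = -1.0078

-1.0078


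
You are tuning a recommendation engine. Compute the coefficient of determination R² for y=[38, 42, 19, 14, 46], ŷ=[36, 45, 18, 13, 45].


ȳ = 31.8
SS_res = Σ(y-ŷ)² = 16
SS_tot = Σ(y-ȳ)² = 824.8
R² = 1 - SS_res/SS_tot = 1 - 0.0194 = 0.9806

0.9806


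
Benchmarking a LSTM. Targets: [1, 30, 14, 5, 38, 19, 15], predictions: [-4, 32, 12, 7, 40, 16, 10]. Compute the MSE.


Squared errors: (1+ 4)²=25, (30-32)²=4, (14-12)²=4, (5-7)²=4, (38-40)²=4, (19-16)²=9, (15-10)²=25
Sum = 75
MSE = 75/7 = 75/7

75/7


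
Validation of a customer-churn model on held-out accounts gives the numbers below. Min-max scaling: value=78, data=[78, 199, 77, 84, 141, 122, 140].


min=77, max=199
(78-77)/(199-77) = 1/122 = 0.0082

0.0082


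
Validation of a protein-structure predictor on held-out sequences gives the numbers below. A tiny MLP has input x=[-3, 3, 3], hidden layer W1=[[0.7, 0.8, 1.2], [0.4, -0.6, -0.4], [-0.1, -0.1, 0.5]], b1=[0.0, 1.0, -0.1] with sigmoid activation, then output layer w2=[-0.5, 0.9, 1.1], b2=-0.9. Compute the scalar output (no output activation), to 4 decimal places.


z1[0] = (0.7)·(-3) + (0.8)·(3) + (1.2)·(3) + 0.0 = 3.9
z1[1] = (0.4)·(-3) + (-0.6)·(3) + (-0.4)·(3) + 1.0 = -3.2
z1[2] = (-0.1)·(-3) + (-0.1)·(3) + (0.5)·(3) - 0.1 = 1.4
h = sigmoid(z1) = [0.9802, 0.0392, 0.8022]
output = (-0.5)·(0.9802) + (0.9)·(0.0392) + (1.1)·(0.8022) - 0.9 = -0.4724

-0.4724


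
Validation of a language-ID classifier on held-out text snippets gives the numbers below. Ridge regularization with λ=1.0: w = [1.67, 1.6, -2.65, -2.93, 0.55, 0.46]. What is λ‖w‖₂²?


‖w‖₂² = (1.67)² + (1.6)² + (-2.65)² + (-2.93)² + (0.55)² + (0.46)²
     = 2.7889 + 2.56 + 7.0225 + 8.5849 + 0.3025 + 0.2116
     = 21.4704
λ·‖w‖₂² = 1.0·21.4704 = 21.4704

21.4704


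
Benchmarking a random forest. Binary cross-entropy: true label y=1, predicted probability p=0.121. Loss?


BCE = -[y·ln(p) + (1-y)·ln(1-p)]
= -1·ln(0.121) - 0
= -ln(0.121) = 2.112

2.112


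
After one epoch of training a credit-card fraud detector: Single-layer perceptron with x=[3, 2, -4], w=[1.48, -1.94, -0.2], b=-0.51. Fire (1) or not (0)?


z = (3)·(1.48) + (2)·(-1.94) + (-4)·(-0.2) - 0.51
  = 0.85
step(z) = 1 (z≥0)

1


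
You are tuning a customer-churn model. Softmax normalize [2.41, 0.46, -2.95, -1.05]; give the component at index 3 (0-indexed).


Exponentials: e^2.41=11.134, e^0.46=1.5841, e^-2.95=0.0523, e^-1.05=0.3499
Sum = 13.1203
Softmax = [0.8486, 0.1207, 0.004, 0.0267]
p[3] = 0.3499/13.1203 = 0.0267

0.0267


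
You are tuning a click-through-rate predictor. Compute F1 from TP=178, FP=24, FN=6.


Precision = 178/202 = 0.8812
Recall = 178/184 = 0.9674
F1 = 2·P·R/(P+R) = 2·TP/(2·TP+FP+FN) = 356/(356+24+6) = 356/386 = 0.9223

0.9223


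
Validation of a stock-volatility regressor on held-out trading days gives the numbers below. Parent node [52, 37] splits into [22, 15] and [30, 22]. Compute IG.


Parent = [52, 37], H_parent = 0.9794
H_left = 0.974 (n=37), H_right = 0.9829 (n=52)
H_children = (37/89)·0.974 + (52/89)·0.9829 = 0.9792
IG = 0.9794 - 0.9792 = 0.0002

0.0002


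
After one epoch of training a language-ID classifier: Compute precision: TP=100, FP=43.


Precision = TP/(TP+FP)
= 100/(100+43)
= 100/143 = 69.93%

69.93%


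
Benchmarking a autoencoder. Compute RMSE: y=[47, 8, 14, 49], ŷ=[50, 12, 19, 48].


MSE = 51/4 = 12.75
RMSE = √(51/4) = 3.5707

3.5707


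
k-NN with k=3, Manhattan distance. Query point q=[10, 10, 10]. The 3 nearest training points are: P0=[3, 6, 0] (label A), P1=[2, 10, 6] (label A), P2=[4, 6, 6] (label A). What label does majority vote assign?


d(q,P0) = 21  (label A)
d(q,P1) = 12  (label A)
d(q,P2) = 14  (label A)
Votes: A=3, B=0
Majority → A

A


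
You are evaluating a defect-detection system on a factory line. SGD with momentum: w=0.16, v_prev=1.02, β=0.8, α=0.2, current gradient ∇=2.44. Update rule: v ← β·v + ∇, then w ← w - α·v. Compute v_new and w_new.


v_new = 0.8·1.02 + 2.44 = 0.816 + 2.44 = 3.256
w_new = 0.16 - 0.2·3.256 = 0.16 - 0.6512 = -0.4912

v_new=3.256, w_new=-0.4912


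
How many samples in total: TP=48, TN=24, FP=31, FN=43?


Total = TP + TN + FP + FN
= 48 + 24 + 31 + 43
= 146
(Predicted positive: 79, predicted negative: 67)

146


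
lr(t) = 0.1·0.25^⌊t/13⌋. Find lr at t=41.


n_drops = ⌊41/13⌋ = 3
lr = 0.1·0.25^3 = 0.1·0.015625 = 0.0015625

0.0015625


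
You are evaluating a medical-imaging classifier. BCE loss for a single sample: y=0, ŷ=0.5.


BCE = -[y·ln(p) + (1-y)·ln(1-p)]
= -0 - 1·ln(1-0.5)
= -ln(0.5) = 0.6931

0.6931


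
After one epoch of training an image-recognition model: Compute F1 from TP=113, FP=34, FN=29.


Precision = 113/147 = 0.7687
Recall = 113/142 = 0.7958
F1 = 2·P·R/(P+R) = 2·TP/(2·TP+FP+FN) = 226/(226+34+29) = 226/289 = 0.782

0.782


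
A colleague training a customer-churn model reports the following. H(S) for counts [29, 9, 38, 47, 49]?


Probabilities: [29/172, 9/172, 38/172, 47/172, 49/172] ≈ [0.1686, 0.0523, 0.2209, 0.2733, 0.2849]
H = -((29/172)·log₂(29/172) + (9/172)·log₂(9/172) + (38/172)·log₂(38/172) + (47/172)·log₂(47/172) + (49/172)·log₂(49/172))
  = 2.1645 bits

2.1645 bits


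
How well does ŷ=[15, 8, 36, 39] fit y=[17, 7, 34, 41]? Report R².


ȳ = 24.75
SS_res = Σ(y-ŷ)² = 13
SS_tot = Σ(y-ȳ)² = 724.75
R² = 1 - SS_res/SS_tot = 1 - 0.0179 = 0.9821

0.9821


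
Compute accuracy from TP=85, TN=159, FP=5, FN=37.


Accuracy = (TP+TN)/(TP+TN+FP+FN)
= (85+159)/(286)
= 244/286 = 85.31%

85.31%


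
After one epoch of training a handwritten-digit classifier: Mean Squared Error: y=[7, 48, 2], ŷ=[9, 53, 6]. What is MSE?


Squared errors: (7-9)²=4, (48-53)²=25, (2-6)²=16
Sum = 45
MSE = 45/3 = 15

15


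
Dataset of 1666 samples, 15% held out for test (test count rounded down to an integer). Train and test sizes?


Test = ⌊1666·15/100⌋ = 249
Train = 1666 - 249 = 1417

Train: 1417, Test: 249


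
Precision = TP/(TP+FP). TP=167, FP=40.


Precision = TP/(TP+FP)
= 167/(167+40)
= 167/207 = 80.68%

80.68%


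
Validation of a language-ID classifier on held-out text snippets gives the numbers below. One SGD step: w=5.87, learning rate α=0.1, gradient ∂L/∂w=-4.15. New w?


w_new = w - α·∇
= 5.87 - 0.1·-4.15
= 5.87 + 0.415
= 6.285

6.285


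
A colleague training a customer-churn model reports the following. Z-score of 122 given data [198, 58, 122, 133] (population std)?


μ = 127.75, σ = 49.6507
z = (122 - 127.75)/49.6507 = -0.1158

-0.1158


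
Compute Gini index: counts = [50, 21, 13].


Probabilities: [50/84, 21/84, 13/84] ≈ [0.5952, 0.25, 0.1548]
Σpᵢ² = (2500 + 441 + 169)/84² = 3110/7056
Gini = 1 - Σpᵢ² = 1 - 3110/7056 = 0.5592

0.5592


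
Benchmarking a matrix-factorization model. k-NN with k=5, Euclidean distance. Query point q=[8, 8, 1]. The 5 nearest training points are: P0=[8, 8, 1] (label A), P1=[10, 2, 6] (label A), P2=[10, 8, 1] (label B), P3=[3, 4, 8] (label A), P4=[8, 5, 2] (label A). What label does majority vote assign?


d(q,P0) = 0.0  (label A)
d(q,P1) = 8.0623  (label A)
d(q,P2) = 2.0  (label B)
d(q,P3) = 9.4868  (label A)
d(q,P4) = 3.1623  (label A)
Votes: A=4, B=1
Majority → A

A


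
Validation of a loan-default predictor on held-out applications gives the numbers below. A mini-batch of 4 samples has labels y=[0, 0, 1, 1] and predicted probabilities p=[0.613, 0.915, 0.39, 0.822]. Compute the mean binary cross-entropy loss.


L[0] = -ln(1-0.613) = -ln(0.387) = 0.9493
L[1] = -ln(1-0.915) = -ln(0.085) = 2.4651
L[2] = -ln(0.39) = 0.9416
L[3] = -ln(0.822) = 0.196
mean = (0.9493 + 2.4651 + 0.9416 + 0.196)/4 = 1.138

1.138


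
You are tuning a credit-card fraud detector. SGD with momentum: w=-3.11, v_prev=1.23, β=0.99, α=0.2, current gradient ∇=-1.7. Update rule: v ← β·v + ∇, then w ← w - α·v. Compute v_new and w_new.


v_new = 0.99·1.23 - 1.7 = 1.2177 - 1.7 = -0.4823
w_new = -3.11 - 0.2·-0.4823 = -3.11 + 0.09646 = -3.01354

v_new=-0.4823, w_new=-3.01354


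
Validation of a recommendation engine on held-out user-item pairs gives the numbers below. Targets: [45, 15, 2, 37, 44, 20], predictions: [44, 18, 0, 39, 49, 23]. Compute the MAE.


Absolute errors: |45-44|=1, |15-18|=3, |2-0|=2, |37-39|=2, |44-49|=5, |20-23|=3
Sum = 16
MAE = 16/6 = 8/3

8/3


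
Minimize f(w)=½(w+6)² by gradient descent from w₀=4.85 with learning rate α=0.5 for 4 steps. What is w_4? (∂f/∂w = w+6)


step 1: grad = 4.85+6 = 10.85; w = 4.85 - 0.5·(10.85) = -0.575
step 2: grad = -0.575+6 = 5.425; w = -0.575 - 0.5·(5.425) = -3.2875
step 3: grad = -3.2875+6 = 2.7125; w = -3.2875 - 0.5·(2.7125) = -4.64375
step 4: grad = -4.64375+6 = 1.35625; w = -4.64375 - 0.5·(1.35625) = -5.321875

-5.321875


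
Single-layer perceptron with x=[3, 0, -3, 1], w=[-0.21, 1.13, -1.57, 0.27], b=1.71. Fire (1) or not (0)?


z = (3)·(-0.21) + (0)·(1.13) + (-3)·(-1.57) + (1)·(0.27) + 1.71
  = 6.06
step(z) = 1 (z≥0)

1


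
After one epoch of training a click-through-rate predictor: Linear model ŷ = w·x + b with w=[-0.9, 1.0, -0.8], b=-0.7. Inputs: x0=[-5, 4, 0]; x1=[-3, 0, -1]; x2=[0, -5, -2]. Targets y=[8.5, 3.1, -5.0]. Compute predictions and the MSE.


ŷ0 = (-0.9)·(-5) + (1.0)·(4) + (-0.8)·(0) - 0.7 = 7.8
ŷ1 = (-0.9)·(-3) + (1.0)·(0) + (-0.8)·(-1) - 0.7 = 2.8
ŷ2 = (-0.9)·(0) + (1.0)·(-5) + (-0.8)·(-2) - 0.7 = -4.1
errors² = [0.49, 0.09, 0.81]
MSE = 1.3900/3 = 0.4633

0.4633


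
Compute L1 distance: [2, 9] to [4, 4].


d = |2-4| + |9-4|
  = 2 + 5
  = 7

7


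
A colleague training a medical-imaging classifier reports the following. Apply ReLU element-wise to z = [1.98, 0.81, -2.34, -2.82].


ReLU(1.98) = max(0, 1.98) = 1.98
ReLU(0.81) = max(0, 0.81) = 0.81
ReLU(-2.34) = max(0, -2.34) = 0.0
ReLU(-2.82) = max(0, -2.82) = 0.0
result = [1.98, 0.81, 0.0, 0.0]

[1.98, 0.81, 0.0, 0.0]


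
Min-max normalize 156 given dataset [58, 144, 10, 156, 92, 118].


min=10, max=156
(156-10)/(156-10) = 146/146 = 1.0

1.0


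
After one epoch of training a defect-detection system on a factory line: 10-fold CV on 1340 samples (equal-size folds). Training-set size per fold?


Fold size = 1340/10 = 134
Training per fold = 1340 - 134 = 1206

1206


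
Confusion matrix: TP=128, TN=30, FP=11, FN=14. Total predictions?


Total = TP + TN + FP + FN
= 128 + 30 + 11 + 14
= 183
(Predicted positive: 139, predicted negative: 44)

183


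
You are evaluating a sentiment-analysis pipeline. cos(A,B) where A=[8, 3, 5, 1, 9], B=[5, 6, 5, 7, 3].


A·B = 8·5 + 3·6 + 5·5 + 1·7 + 9·3 = 117
‖A‖ = √180 = 13.4164, ‖B‖ = √144 = 12
cos = 117/(√180·√144) = 117/√25920 = 0.7267

0.7267


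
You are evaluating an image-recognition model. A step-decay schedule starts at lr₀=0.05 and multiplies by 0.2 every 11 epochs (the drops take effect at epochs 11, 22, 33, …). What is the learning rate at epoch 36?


n_drops = ⌊36/11⌋ = 3
lr = 0.05·0.2^3 = 0.05·0.008 = 0.0004

0.0004


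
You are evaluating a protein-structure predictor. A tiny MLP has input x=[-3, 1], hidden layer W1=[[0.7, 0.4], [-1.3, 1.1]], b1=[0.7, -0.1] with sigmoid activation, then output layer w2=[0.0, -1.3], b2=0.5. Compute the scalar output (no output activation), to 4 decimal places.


z1[0] = (0.7)·(-3) + (0.4)·(1) + 0.7 = -1.0
z1[1] = (-1.3)·(-3) + (1.1)·(1) - 0.1 = 4.9
h = sigmoid(z1) = [0.2689, 0.9926]
output = (0.0)·(0.2689) + (-1.3)·(0.9926) + 0.5 = -0.7904

-0.7904


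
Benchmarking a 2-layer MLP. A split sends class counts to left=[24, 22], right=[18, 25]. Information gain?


Parent = [42, 47], H_parent = 0.9977
H_left = 0.9986 (n=46), H_right = 0.9808 (n=43)
H_children = (46/89)·0.9986 + (43/89)·0.9808 = 0.99
IG = 0.9977 - 0.99 = 0.0077

0.0077


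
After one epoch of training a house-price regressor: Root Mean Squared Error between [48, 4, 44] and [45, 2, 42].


MSE = 17/3 = 5.6667
RMSE = √(17/3) = 2.3805

2.3805


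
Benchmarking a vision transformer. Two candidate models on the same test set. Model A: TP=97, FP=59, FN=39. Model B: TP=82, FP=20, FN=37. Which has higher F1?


Model A: P=97/156=0.6218, R=97/136=0.7132, F1=2PR/(P+R)=2TP/(2TP+FP+FN)=194/292=0.6644
Model B: P=82/102=0.8039, R=82/119=0.6891, F1=2PR/(P+R)=2TP/(2TP+FP+FN)=164/221=0.7421
0.6644 < 0.7421 → Model B

Model B


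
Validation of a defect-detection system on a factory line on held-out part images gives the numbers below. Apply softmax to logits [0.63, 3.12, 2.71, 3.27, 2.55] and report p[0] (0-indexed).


Exponentials: e^0.63=1.8776, e^3.12=22.6464, e^2.71=15.0293, e^3.27=26.3113, e^2.55=12.8071
Sum = 78.6717
Softmax = [0.0239, 0.2879, 0.191, 0.3344, 0.1628]
p[0] = 1.8776/78.6717 = 0.0239

0.0239


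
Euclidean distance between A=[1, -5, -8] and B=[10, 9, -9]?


d = √((1-10)² + (-5-9)² + (-8+ 9)²)
  = √(81 + 196 + 1)
  = √278 = 16.6733

16.6733


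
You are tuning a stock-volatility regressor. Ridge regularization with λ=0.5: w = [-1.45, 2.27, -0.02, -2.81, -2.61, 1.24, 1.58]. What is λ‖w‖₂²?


‖w‖₂² = (-1.45)² + (2.27)² + (-0.02)² + (-2.81)² + (-2.61)² + (1.24)² + (1.58)²
     = 2.1025 + 5.1529 + 0.0004 + 7.8961 + 6.8121 + 1.5376 + 2.4964
     = 25.998
λ·‖w‖₂² = 0.5·25.998 = 12.999

12.999


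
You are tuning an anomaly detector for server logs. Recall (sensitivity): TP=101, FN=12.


Recall = TP/(TP+FN)
= 101/(101+12)
= 101/113 = 89.38%

89.38%


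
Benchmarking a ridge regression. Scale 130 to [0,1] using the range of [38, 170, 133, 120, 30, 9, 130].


min=9, max=170
(130-9)/(170-9) = 121/161 = 0.7516

0.7516


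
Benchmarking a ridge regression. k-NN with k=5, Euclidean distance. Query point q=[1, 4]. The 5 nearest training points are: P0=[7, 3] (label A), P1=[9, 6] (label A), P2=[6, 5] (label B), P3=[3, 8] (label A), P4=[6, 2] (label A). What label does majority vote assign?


d(q,P0) = 6.0828  (label A)
d(q,P1) = 8.2462  (label A)
d(q,P2) = 5.099  (label B)
d(q,P3) = 4.4721  (label A)
d(q,P4) = 5.3852  (label A)
Votes: A=4, B=1
Majority → A

A


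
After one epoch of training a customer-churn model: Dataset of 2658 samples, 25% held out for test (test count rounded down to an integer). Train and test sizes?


Test = ⌊2658·25/100⌋ = 664
Train = 2658 - 664 = 1994

Train: 1994, Test: 664


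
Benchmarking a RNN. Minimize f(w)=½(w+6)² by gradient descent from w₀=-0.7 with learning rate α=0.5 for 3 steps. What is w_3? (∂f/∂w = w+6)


step 1: grad = -0.7+6 = 5.3; w = -0.7 - 0.5·(5.3) = -3.35
step 2: grad = -3.35+6 = 2.65; w = -3.35 - 0.5·(2.65) = -4.675
step 3: grad = -4.675+6 = 1.325; w = -4.675 - 0.5·(1.325) = -5.3375

-5.3375


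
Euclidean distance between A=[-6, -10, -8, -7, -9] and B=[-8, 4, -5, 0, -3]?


d = √((-6+ 8)² + (-10-4)² + (-8+ 5)² + (-7-0)² + (-9+ 3)²)
  = √(4 + 196 + 9 + 49 + 36)
  = √294 = 17.1464

17.1464


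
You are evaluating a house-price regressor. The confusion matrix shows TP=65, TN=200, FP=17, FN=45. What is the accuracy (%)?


Accuracy = (TP+TN)/(TP+TN+FP+FN)
= (65+200)/(327)
= 265/327 = 81.04%

81.04%


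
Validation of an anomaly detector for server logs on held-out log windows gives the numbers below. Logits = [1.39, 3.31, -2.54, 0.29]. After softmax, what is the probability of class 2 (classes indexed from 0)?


Exponentials: e^1.39=4.0149, e^3.31=27.3851, e^-2.54=0.0789, e^0.29=1.3364
Sum = 32.8153
Softmax = [0.1223, 0.8345, 0.0024, 0.0407]
p[2] = 0.0789/32.8153 = 0.0024

0.0024


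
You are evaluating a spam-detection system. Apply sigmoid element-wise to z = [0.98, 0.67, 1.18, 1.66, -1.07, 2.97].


σ(0.98) = 1/(1+e^-0.98) = 0.7271
σ(0.67) = 1/(1+e^-0.67) = 0.6615
σ(1.18) = 1/(1+e^-1.18) = 0.7649
σ(1.66) = 1/(1+e^-1.66) = 0.8402
σ(-1.07) = 1/(1+e^1.07) = 0.2554
σ(2.97) = 1/(1+e^-2.97) = 0.9512
result = [0.7271, 0.6615, 0.7649, 0.8402, 0.2554, 0.9512]

[0.7271, 0.6615, 0.7649, 0.8402, 0.2554, 0.9512]


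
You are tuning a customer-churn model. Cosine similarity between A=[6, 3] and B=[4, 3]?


A·B = 6·4 + 3·3 = 33
‖A‖ = √45 = 6.7082, ‖B‖ = √25 = 5
cos = 33/(√45·√25) = 33/√1125 = 0.9839

0.9839


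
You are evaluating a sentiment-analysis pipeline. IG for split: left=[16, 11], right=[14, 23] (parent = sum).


Parent = [30, 34], H_parent = 0.9972
H_left = 0.9751 (n=27), H_right = 0.9569 (n=37)
H_children = (27/64)·0.9751 + (37/64)·0.9569 = 0.9646
IG = 0.9972 - 0.9646 = 0.0326

0.0326


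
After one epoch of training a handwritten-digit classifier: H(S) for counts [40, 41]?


Probabilities: [40/81, 41/81] ≈ [0.4938, 0.5062]
H = -((40/81)·log₂(40/81) + (41/81)·log₂(41/81))
  = 0.9999 bits

0.9999 bits


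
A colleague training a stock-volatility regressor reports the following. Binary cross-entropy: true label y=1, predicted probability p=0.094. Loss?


BCE = -[y·ln(p) + (1-y)·ln(1-p)]
= -1·ln(0.094) - 0
= -ln(0.094) = 2.3645

2.3645


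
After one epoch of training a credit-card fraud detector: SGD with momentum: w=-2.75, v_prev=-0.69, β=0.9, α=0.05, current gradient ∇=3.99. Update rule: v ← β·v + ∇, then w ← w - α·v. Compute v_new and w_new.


v_new = 0.9·-0.69 + 3.99 = -0.621 + 3.99 = 3.369
w_new = -2.75 - 0.05·3.369 = -2.75 - 0.16845 = -2.91845

v_new=3.369, w_new=-2.91845


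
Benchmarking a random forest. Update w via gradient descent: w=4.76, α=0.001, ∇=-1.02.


w_new = w - α·∇
= 4.76 - 0.001·-1.02
= 4.76 + 0.00102
= 4.76102

4.76102


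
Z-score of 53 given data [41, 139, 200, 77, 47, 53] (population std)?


μ = 92.8333, σ = 58.0816
z = (53 - 92.8333)/58.0816 = -0.6858

-0.6858


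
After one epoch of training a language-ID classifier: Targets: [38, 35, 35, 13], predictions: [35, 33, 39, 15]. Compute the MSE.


Squared errors: (38-35)²=9, (35-33)²=4, (35-39)²=16, (13-15)²=4
Sum = 33
MSE = 33/4 = 33/4

33/4


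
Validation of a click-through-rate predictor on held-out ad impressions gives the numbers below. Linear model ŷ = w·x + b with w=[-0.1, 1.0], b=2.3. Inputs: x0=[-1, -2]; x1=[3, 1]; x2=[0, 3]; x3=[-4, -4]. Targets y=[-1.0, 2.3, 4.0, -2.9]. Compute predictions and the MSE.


ŷ0 = (-0.1)·(-1) + (1.0)·(-2) + 2.3 = 0.4
ŷ1 = (-0.1)·(3) + (1.0)·(1) + 2.3 = 3.0
ŷ2 = (-0.1)·(0) + (1.0)·(3) + 2.3 = 5.3
ŷ3 = (-0.1)·(-4) + (1.0)·(-4) + 2.3 = -1.3
errors² = [1.96, 0.49, 1.69, 2.56]
MSE = 6.7000/4 = 1.675

1.675


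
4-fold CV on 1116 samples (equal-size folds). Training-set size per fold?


Fold size = 1116/4 = 279
Training per fold = 1116 - 279 = 837

837


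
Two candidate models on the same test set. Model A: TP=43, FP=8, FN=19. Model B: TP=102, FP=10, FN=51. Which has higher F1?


Model A: P=43/51=0.8431, R=43/62=0.6935, F1=2PR/(P+R)=2TP/(2TP+FP+FN)=86/113=0.7611
Model B: P=102/112=0.9107, R=102/153=0.6667, F1=2PR/(P+R)=2TP/(2TP+FP+FN)=204/265=0.7698
0.7611 < 0.7698 → Model B

Model B


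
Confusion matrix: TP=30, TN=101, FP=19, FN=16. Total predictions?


Total = TP + TN + FP + FN
= 30 + 101 + 19 + 16
= 166
(Predicted positive: 49, predicted negative: 117)

166


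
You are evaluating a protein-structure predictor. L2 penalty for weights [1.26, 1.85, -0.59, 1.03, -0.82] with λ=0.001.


‖w‖₂² = (1.26)² + (1.85)² + (-0.59)² + (1.03)² + (-0.82)²
     = 1.5876 + 3.4225 + 0.3481 + 1.0609 + 0.6724
     = 7.0915
λ·‖w‖₂² = 0.001·7.0915 = 0.007091

0.007091


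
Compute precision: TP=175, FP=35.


Precision = TP/(TP+FP)
= 175/(175+35)
= 175/210 = 83.33%

83.33%


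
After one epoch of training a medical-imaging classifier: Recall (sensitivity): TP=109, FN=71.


Recall = TP/(TP+FN)
= 109/(109+71)
= 109/180 = 60.56%

60.56%


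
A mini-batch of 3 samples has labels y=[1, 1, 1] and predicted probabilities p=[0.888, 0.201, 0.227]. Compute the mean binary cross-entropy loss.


L[0] = -ln(0.888) = 0.1188
L[1] = -ln(0.201) = 1.6045
L[2] = -ln(0.227) = 1.4828
mean = (0.1188 + 1.6045 + 1.4828)/3 = 1.0687

1.0687


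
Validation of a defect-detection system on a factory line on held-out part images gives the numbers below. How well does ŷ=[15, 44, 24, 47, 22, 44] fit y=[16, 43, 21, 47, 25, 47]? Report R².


ȳ = 33.1667
SS_res = Σ(y-ŷ)² = 29
SS_tot = Σ(y-ȳ)² = 988.83
R² = 1 - SS_res/SS_tot = 1 - 0.0293 = 0.9707

0.9707


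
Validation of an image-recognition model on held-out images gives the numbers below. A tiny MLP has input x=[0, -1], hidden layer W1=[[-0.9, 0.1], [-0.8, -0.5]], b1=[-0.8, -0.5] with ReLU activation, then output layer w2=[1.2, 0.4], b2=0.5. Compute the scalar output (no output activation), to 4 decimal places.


z1[0] = (-0.9)·(0) + (0.1)·(-1) - 0.8 = -0.9
z1[1] = (-0.8)·(0) + (-0.5)·(-1) - 0.5 = 0.0
h = ReLU(z1) = [0.0, 0.0]
output = (1.2)·(0.0) + (0.4)·(0.0) + 0.5 = 0.5

0.5


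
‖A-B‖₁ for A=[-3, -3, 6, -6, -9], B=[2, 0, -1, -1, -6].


d = |-3-2| + |-3-0| + |6+ 1| + |-6+ 1| + |-9+ 6|
  = 5 + 3 + 7 + 5 + 3
  = 23

23


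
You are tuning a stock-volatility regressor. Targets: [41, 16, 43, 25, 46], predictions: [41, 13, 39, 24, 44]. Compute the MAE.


Absolute errors: |41-41|=0, |16-13|=3, |43-39|=4, |25-24|=1, |46-44|=2
Sum = 10
MAE = 10/5 = 2

2


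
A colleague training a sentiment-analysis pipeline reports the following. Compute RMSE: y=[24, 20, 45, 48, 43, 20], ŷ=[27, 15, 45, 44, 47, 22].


MSE = 70/6 = 11.6667
RMSE = √(70/6) = 3.4157

3.4157


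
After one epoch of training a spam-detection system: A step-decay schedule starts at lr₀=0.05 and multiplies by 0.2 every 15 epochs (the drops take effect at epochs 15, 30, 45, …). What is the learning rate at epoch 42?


n_drops = ⌊42/15⌋ = 2
lr = 0.05·0.2^2 = 0.05·0.04 = 0.002

0.002


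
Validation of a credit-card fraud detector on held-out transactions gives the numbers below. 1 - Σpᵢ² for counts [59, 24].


Probabilities: [59/83, 24/83] ≈ [0.7108, 0.2892]
Σpᵢ² = (3481 + 576)/83² = 4057/6889
Gini = 1 - Σpᵢ² = 1 - 4057/6889 = 0.4111

0.4111


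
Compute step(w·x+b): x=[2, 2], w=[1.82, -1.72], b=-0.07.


z = (2)·(1.82) + (2)·(-1.72) - 0.07
  = 0.13
step(z) = 1 (z≥0)

1


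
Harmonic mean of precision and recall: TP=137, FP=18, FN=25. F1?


Precision = 137/155 = 0.8839
Recall = 137/162 = 0.8457
F1 = 2·P·R/(P+R) = 2·TP/(2·TP+FP+FN) = 274/(274+18+25) = 274/317 = 0.8644

0.8644


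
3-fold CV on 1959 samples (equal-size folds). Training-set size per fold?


Fold size = 1959/3 = 653
Training per fold = 1959 - 653 = 1306

1306


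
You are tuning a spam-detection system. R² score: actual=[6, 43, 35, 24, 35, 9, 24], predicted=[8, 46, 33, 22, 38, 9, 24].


ȳ = 25.1429
SS_res = Σ(y-ŷ)² = 30
SS_tot = Σ(y-ȳ)² = 1142.86
R² = 1 - SS_res/SS_tot = 1 - 0.0262 = 0.9738

0.9738


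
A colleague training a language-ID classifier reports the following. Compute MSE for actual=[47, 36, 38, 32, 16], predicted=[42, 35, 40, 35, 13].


Squared errors: (47-42)²=25, (36-35)²=1, (38-40)²=4, (32-35)²=9, (16-13)²=9
Sum = 48
MSE = 48/5 = 48/5

48/5


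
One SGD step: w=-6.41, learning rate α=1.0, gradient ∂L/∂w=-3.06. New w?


w_new = w - α·∇
= -6.41 - 1.0·-3.06
= -6.41 + 3.06
= -3.35

-3.35


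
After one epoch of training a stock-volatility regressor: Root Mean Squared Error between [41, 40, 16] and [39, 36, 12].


MSE = 36/3 = 12
RMSE = √(36/3) = 3.4641

3.4641


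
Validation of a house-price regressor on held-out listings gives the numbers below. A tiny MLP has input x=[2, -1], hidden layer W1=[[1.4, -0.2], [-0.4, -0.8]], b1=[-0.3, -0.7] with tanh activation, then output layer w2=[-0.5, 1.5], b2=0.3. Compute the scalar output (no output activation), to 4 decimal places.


z1[0] = (1.4)·(2) + (-0.2)·(-1) - 0.3 = 2.7
z1[1] = (-0.4)·(2) + (-0.8)·(-1) - 0.7 = -0.7
h = tanh(z1) = [0.991, -0.6044]
output = (-0.5)·(0.991) + (1.5)·(-0.6044) + 0.3 = -1.1021

-1.1021


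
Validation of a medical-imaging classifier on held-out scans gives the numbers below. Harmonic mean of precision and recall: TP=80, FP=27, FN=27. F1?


Precision = 80/107 = 0.7477
Recall = 80/107 = 0.7477
F1 = 2·P·R/(P+R) = 2·TP/(2·TP+FP+FN) = 160/(160+27+27) = 160/214 = 0.7477

0.7477


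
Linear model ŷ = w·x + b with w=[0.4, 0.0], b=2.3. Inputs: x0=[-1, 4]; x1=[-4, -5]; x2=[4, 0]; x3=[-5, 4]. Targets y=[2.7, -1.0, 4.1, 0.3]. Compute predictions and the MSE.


ŷ0 = (0.4)·(-1) + (0.0)·(4) + 2.3 = 1.9
ŷ1 = (0.4)·(-4) + (0.0)·(-5) + 2.3 = 0.7
ŷ2 = (0.4)·(4) + (0.0)·(0) + 2.3 = 3.9
ŷ3 = (0.4)·(-5) + (0.0)·(4) + 2.3 = 0.3
errors² = [0.64, 2.89, 0.04, 0.0]
MSE = 3.5700/4 = 0.8925

0.8925


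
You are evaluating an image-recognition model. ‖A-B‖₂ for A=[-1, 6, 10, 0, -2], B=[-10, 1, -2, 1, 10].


d = √((-1+ 10)² + (6-1)² + (10+ 2)² + (0-1)² + (-2-10)²)
  = √(81 + 25 + 144 + 1 + 144)
  = √395 = 19.8746

19.8746


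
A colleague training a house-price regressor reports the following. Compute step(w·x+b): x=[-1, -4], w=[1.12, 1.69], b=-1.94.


z = (-1)·(1.12) + (-4)·(1.69) - 1.94
  = -9.82
step(z) = 0 (z<0)

0


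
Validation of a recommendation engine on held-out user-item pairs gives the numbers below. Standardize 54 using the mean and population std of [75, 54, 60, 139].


μ = 82, σ = 33.7861
z = (54 - 82)/33.7861 = -0.8287

-0.8287


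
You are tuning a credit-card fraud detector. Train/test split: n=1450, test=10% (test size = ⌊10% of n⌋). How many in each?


Test = ⌊1450·10/100⌋ = 145
Train = 1450 - 145 = 1305

Train: 1305, Test: 145


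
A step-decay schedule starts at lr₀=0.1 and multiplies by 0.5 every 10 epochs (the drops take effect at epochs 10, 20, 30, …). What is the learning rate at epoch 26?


n_drops = ⌊26/10⌋ = 2
lr = 0.1·0.5^2 = 0.1·0.25 = 0.025

0.025


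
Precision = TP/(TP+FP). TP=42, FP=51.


Precision = TP/(TP+FP)
= 42/(42+51)
= 42/93 = 45.16%

45.16%


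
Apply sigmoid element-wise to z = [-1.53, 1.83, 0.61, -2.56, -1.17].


σ(-1.53) = 1/(1+e^1.53) = 0.178
σ(1.83) = 1/(1+e^-1.83) = 0.8618
σ(0.61) = 1/(1+e^-0.61) = 0.6479
σ(-2.56) = 1/(1+e^2.56) = 0.0718
σ(-1.17) = 1/(1+e^1.17) = 0.2369
result = [0.178, 0.8618, 0.6479, 0.0718, 0.2369]

[0.178, 0.8618, 0.6479, 0.0718, 0.2369]


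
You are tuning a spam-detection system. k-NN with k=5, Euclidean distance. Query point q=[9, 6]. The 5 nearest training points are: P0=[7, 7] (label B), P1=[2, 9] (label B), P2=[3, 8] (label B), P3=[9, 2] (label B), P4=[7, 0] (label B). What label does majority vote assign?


d(q,P0) = 2.2361  (label B)
d(q,P1) = 7.6158  (label B)
d(q,P2) = 6.3246  (label B)
d(q,P3) = 4.0  (label B)
d(q,P4) = 6.3246  (label B)
Votes: A=0, B=5
Majority → B

B


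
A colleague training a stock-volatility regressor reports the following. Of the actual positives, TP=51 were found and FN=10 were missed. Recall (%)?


Recall = TP/(TP+FN)
= 51/(51+10)
= 51/61 = 83.61%

83.61%


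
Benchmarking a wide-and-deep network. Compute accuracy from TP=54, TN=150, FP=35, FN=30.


Accuracy = (TP+TN)/(TP+TN+FP+FN)
= (54+150)/(269)
= 204/269 = 75.84%

75.84%


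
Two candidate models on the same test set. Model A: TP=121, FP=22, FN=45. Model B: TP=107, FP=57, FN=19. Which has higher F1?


Model A: P=121/143=0.8462, R=121/166=0.7289, F1=2PR/(P+R)=2TP/(2TP+FP+FN)=242/309=0.7832
Model B: P=107/164=0.6524, R=107/126=0.8492, F1=2PR/(P+R)=2TP/(2TP+FP+FN)=214/290=0.7379
0.7832 > 0.7379 → Model A

Model A


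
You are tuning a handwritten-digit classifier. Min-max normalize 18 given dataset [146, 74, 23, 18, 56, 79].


min=18, max=146
(18-18)/(146-18) = 0/128 = 0.0

0.0


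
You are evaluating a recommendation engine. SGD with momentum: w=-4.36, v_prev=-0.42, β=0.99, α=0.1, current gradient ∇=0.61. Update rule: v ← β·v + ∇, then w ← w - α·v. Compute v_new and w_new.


v_new = 0.99·-0.42 + 0.61 = -0.4158 + 0.61 = 0.1942
w_new = -4.36 - 0.1·0.1942 = -4.36 - 0.01942 = -4.37942

v_new=0.1942, w_new=-4.37942


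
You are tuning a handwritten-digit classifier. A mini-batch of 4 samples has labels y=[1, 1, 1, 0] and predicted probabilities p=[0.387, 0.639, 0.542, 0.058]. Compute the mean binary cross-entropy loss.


L[0] = -ln(0.387) = 0.9493
L[1] = -ln(0.639) = 0.4479
L[2] = -ln(0.542) = 0.6125
L[3] = -ln(1-0.058) = -ln(0.942) = 0.0598
mean = (0.9493 + 0.4479 + 0.6125 + 0.0598)/4 = 0.5174

0.5174


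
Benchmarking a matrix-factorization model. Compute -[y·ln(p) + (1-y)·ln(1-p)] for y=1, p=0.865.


BCE = -[y·ln(p) + (1-y)·ln(1-p)]
= -1·ln(0.865) - 0
= -ln(0.865) = 0.145

0.145


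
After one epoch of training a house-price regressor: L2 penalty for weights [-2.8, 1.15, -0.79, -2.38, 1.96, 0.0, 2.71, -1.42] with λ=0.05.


‖w‖₂² = (-2.8)² + (1.15)² + (-0.79)² + (-2.38)² + (1.96)² + (0.0)² + (2.71)² + (-1.42)²
     = 7.84 + 1.3225 + 0.6241 + 5.6644 + 3.8416 + 0 + 7.3441 + 2.0164
     = 28.6531
λ·‖w‖₂² = 0.05·28.6531 = 1.432655

1.432655


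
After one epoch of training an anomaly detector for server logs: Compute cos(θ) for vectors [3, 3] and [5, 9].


A·B = 3·5 + 3·9 = 42
‖A‖ = √18 = 4.2426, ‖B‖ = √106 = 10.2956
cos = 42/(√18·√106) = 42/√1908 = 0.9615

0.9615


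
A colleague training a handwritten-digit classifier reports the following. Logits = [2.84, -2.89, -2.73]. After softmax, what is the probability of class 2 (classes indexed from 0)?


Exponentials: e^2.84=17.1158, e^-2.89=0.0556, e^-2.73=0.0652
Sum = 17.2366
Softmax = [0.993, 0.0032, 0.0038]
p[2] = 0.0652/17.2366 = 0.0038

0.0038


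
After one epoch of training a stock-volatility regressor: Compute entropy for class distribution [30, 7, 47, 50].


Probabilities: [30/134, 7/134, 47/134, 50/134] ≈ [0.2239, 0.0522, 0.3507, 0.3731]
H = -((30/134)·log₂(30/134) + (7/134)·log₂(7/134) + (47/134)·log₂(47/134) + (50/134)·log₂(50/134))
  = 1.7667 bits

1.7667 bits


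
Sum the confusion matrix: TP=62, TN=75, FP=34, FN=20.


Total = TP + TN + FP + FN
= 62 + 75 + 34 + 20
= 191
(Predicted positive: 96, predicted negative: 95)

191


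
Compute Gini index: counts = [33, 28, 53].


Probabilities: [33/114, 28/114, 53/114] ≈ [0.2895, 0.2456, 0.4649]
Σpᵢ² = (1089 + 784 + 2809)/114² = 4682/12996
Gini = 1 - Σpᵢ² = 1 - 4682/12996 = 0.6397

0.6397
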